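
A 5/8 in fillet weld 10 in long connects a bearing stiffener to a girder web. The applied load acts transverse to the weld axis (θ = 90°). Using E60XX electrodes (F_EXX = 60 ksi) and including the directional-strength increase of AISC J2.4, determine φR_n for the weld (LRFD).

φR_n ≈ 179 kip

t_e = 0.707 × 0.625 = 0.4419 in; A_we = 0.4419 × 10 = 4.419 in².
Directional factor: 1.0 + 0.5 sin^1.5(90°) = 1.5.
F_nw = 0.6 × 60 × 1.5 = 54 ksi.
φR_n = 0.75 × 54 × 4.419 = 179 kip.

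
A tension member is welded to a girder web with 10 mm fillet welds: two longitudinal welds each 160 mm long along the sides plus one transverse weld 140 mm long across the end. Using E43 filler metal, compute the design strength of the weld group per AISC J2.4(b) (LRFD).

E43XX → F_EXX = 430 MPa.
t_e = 0.707 × 10 = 7.07 mm.
R_nwl = 0.6 × 430 × 7.07 × 320 × 10⁻³ = 583.7 kN (longitudinal, 2 welds).
R_nwt = 0.6 × 430 × 7.07 × 140 × 10⁻³ = 255.4 kN (transverse, base value).
(i) R_nwl + R_nwt = 839.1 kN; (ii) 0.85 R_nwl + 1.5 R_nwt = 879.2 kN.
R_n = max = 879.2 kN [governs: (ii)]; φR_n = 659.4 kN.

φR_n ≈ 659 kN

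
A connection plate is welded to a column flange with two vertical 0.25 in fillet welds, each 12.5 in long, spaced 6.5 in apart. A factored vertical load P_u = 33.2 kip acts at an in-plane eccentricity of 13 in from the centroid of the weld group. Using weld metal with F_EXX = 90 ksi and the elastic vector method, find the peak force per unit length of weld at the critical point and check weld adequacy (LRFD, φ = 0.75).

Total weld length L_w = 25 in. Treat welds as unit-width lines.
Polar moment about centroid: J = 2[d³/12 + d(b/2)²] = 2[12.5³/12 + 12.5×3.25²] = 589.6 in³.
Direct shear f_v = P/L_w = 33.2 / 25 = 1.328 kip/in (vertical).
Torsion M = P·e = 33.2 × 13 = 431.6 kip·in.
Critical point at (x, y) = (3.25, 6.25) from centroid. f_tx = M·y/J = 4.575 kip/in; f_ty = M·x/J = 2.379 kip/in.
Resultant f_max = √[f_tx² + (f_v + f_ty)²] = √[4.575² + (1.328 + 2.379)²] = 5.889 kip/in.
Capacity per unit length: φr_n = 0.75 × 0.6 × 90 × (0.707 × 0.25) = 7.158 kip/in.
5.889 ≤ 7.158 → adequate.

f_max ≈ 5.89 kip/in; adequate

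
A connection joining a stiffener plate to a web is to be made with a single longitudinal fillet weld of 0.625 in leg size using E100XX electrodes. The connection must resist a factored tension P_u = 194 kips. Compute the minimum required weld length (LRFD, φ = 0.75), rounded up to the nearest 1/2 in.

L = 10 in

E100XX → F_EXX = 100 ksi.
Throat t_e = 0.707 × 0.625 = 0.4419 in.
φr_n = 0.75 × 0.6 × 100 × 0.4419 = 19.88 kips/in.
L_req = P_u / φr_n = 194 / 19.88 = 9.756 in total.
Round up → use L = 10 in.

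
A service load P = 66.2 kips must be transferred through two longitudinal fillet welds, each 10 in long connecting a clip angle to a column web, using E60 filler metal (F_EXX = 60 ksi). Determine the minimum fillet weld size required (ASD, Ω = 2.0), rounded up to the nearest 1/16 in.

w = 5/16 in

Total weld length L = 20 in.
Required throat t_e = P × Ω / (0.6 F_EXX × L) = 66.2 × 2.0 / (0.6 × 60 × 20) = 0.1839 in.
Required leg w = t_e / 0.707 = 0.2601 in → use 5/16 in.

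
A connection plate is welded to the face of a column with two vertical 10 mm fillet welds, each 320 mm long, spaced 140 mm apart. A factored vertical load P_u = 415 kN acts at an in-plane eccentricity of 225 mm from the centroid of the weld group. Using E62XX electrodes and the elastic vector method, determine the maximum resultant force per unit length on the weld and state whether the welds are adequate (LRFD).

f_max ≈ 2240 N/mm; NOT adequate

E62XX → F_EXX = 620 MPa.
Total weld length L_w = 640 mm. Treat welds as unit-width lines.
Polar moment about centroid: J = 2[d³/12 + d(b/2)²] = 2[320³/12 + 320×70²] = 8597000 mm³.
Direct shear f_v = P/L_w = 415×10³ / 640 = 648.4 N/mm (vertical).
Torsion M = P·e = 415×10³ × 225 = 93375000 N·mm.
Critical point at (x, y) = (70, 160) from centroid. f_tx = M·y/J = 1738 N/mm; f_ty = M·x/J = 760.3 N/mm.
Resultant f_max = √[f_tx² + (f_v + f_ty)²] = √[1738² + (648.4 + 760.3)²] = 2237 N/mm.
Capacity per unit length: φr_n = 0.75 × 0.6 × 620 × (0.707 × 10) = 1973 N/mm.
2237 > 1973 → NOT adequate.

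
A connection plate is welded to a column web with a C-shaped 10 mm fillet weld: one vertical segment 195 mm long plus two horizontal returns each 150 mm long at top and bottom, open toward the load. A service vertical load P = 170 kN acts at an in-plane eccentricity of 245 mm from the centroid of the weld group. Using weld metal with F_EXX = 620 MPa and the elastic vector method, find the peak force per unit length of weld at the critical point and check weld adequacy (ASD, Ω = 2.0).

Total weld length L_w = 495 mm. Treat welds as unit-width lines.
Centroid: x̄ = 2×150×75 / 495 = 45.45 mm from the vertical weld.
Polar moment about centroid: J = I_x + I_y = [195³/12 + 2×150×97.5²] + [195×45.45² + 2(150³/12 + 150×29.55²)] = 4697000 mm³.
Direct shear f_v = P/L_w = 170×10³ / 495 = 343.4 N/mm (vertical).
Torsion M = P·e = 170×10³ × 245 = 41650000 N·mm.
Critical point at (x, y) = (104.5, 97.5) from centroid. f_tx = M·y/J = 864.6 N/mm; f_ty = M·x/J = 927 N/mm.
Resultant f_max = √[f_tx² + (f_v + f_ty)²] = √[864.6² + (343.4 + 927)²] = 1537 N/mm.
Capacity per unit length: r_n/Ω = (1/2.0) × 0.6 × 620 × (0.707 × 10) = 1315 N/mm.
1537 > 1315 → NOT adequate.

f_max ≈ 1540 N/mm; NOT adequate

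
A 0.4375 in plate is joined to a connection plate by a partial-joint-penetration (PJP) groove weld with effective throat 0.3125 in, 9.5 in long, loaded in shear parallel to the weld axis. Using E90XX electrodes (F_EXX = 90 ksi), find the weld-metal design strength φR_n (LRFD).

Effective throat (given) t_e = 0.3125 in.
A_we = 0.3125 × 9.5 = 2.969 in².
F_nw = 0.6 F_EXX = 54 ksi.
φR_n = 0.75 × 54 × 2.969 = 120.2 kip.

φR_n ≈ 120 kip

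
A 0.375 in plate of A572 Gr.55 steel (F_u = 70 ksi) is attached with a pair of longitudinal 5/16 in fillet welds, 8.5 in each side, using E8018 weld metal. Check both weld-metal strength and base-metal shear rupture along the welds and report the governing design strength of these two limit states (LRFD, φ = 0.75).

φR_n ≈ 135 kips (weld metal governs)

E80XX → F_EXX = 80 ksi.
t_e = 0.707 × 0.3125 = 0.2209 in; L = 17 in.
Weld metal: φR_n = 0.75 × 0.6 × 80 × 0.2209 × 17 = 135.2 kips.
Base metal (shear rupture): φR_n = 0.75 × 0.6 × 70 × 0.375 × 17 = 200.8 kips.
Governing: weld metal.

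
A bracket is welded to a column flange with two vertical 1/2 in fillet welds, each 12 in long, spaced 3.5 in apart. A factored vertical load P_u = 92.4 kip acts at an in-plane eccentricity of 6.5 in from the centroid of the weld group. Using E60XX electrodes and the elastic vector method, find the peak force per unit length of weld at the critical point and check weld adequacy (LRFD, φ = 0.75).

E60XX → F_EXX = 60 ksi.
Total weld length L_w = 24 in. Treat welds as unit-width lines.
Polar moment about centroid: J = 2[d³/12 + d(b/2)²] = 2[12³/12 + 12×1.75²] = 361.5 in³.
Direct shear f_v = P/L_w = 92.4 / 24 = 3.85 kip/in (vertical).
Torsion M = P·e = 92.4 × 6.5 = 600.6 kip·in.
Critical point at (x, y) = (1.75, 6) from centroid. f_tx = M·y/J = 9.968 kip/in; f_ty = M·x/J = 2.907 kip/in.
Resultant f_max = √[f_tx² + (f_v + f_ty)²] = √[9.968² + (3.85 + 2.907)²] = 12.04 kip/in.
Capacity per unit length: φr_n = 0.75 × 0.6 × 60 × (0.707 × 0.5) = 9.544 kip/in.
12.04 > 9.544 → NOT adequate.

f_max ≈ 12 kip/in; NOT adequate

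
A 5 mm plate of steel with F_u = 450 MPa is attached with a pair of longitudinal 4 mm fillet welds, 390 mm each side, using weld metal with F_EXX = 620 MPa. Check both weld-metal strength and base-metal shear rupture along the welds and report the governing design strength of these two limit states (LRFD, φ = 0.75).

φR_n ≈ 615 kN (weld metal governs)

t_e = 0.707 × 4 = 2.828 mm; L = 780 mm.
Weld metal: φR_n = 0.75 × 0.6 × 620 × 2.828 × 780 × 10⁻³ = 615.4 kN.
Base metal (shear rupture): φR_n = 0.75 × 0.6 × 450 × 5 × 780 × 10⁻³ = 789.8 kN.
Governing: weld metal.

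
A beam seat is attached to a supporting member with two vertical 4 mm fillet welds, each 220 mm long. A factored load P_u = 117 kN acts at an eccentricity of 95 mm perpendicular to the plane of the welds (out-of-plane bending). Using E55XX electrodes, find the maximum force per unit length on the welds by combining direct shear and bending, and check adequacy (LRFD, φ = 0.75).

E55XX → F_EXX = 550 MPa.
L_w = 2 × 220 = 440 mm; section modulus (unit throat) S = 2 × L²/6 = 16130 mm².
Direct shear f_v = P/L_w = 117×10³/440 = 265.9 N/mm.
Moment M = P × e = 117×10³ × 95 = 11115000 N·mm; bending f_b = M/S = 688.9 N/mm.
f_max = √(f_v² + f_b²) = √(265.9² + 688.9²) = 738.5 N/mm.
φr_n = 0.75 × 0.6 × 550 × (0.707 × 4) = 699.9 N/mm → NOT adequate.

f_max ≈ 738 N/mm; NOT adequate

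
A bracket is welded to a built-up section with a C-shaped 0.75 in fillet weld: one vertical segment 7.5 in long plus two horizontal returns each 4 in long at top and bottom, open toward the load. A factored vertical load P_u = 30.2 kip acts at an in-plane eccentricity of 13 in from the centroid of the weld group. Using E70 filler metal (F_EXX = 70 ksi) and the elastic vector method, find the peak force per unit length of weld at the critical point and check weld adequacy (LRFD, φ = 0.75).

f_max ≈ 12.1 kip/in; adequate

Total weld length L_w = 15.5 in. Treat welds as unit-width lines.
Centroid: x̄ = 2×4×2 / 15.5 = 1.032 in from the vertical weld.
Polar moment about centroid: J = I_x + I_y = [7.5³/12 + 2×4×3.75²] + [7.5×1.032² + 2(4³/12 + 4×0.9677²)] = 173.8 in³.
Direct shear f_v = P/L_w = 30.2 / 15.5 = 1.948 kip/in (vertical).
Torsion M = P·e = 30.2 × 13 = 392.6 kip·in.
Critical point at (x, y) = (2.968, 3.75) from centroid. f_tx = M·y/J = 8.471 kip/in; f_ty = M·x/J = 6.704 kip/in.
Resultant f_max = √[f_tx² + (f_v + f_ty)²] = √[8.471² + (1.948 + 6.704)²] = 12.11 kip/in.
Capacity per unit length: φr_n = 0.75 × 0.6 × 70 × (0.707 × 0.75) = 16.7 kip/in.
12.11 ≤ 16.7 → adequate.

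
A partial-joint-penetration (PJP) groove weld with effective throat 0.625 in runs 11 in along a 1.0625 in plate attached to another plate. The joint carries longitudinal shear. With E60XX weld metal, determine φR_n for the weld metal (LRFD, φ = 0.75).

φR_n ≈ 186 kips

E60XX → F_EXX = 60 ksi.
Effective throat (given) t_e = 0.625 in.
A_we = 0.625 × 11 = 6.875 in².
F_nw = 0.6 F_EXX = 36 ksi.
φR_n = 0.75 × 36 × 6.875 = 185.6 kips.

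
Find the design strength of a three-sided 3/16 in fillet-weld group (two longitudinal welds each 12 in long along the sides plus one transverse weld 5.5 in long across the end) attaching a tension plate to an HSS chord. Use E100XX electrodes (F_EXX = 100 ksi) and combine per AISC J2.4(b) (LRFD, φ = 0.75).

t_e = 0.707 × 0.1875 = 0.1326 in.
R_nwl = 0.6 × 100 × 0.1326 × 24 = 190.9 kip (longitudinal, 2 welds).
R_nwt = 0.6 × 100 × 0.1326 × 5.5 = 43.75 kip (transverse, base value).
(i) R_nwl + R_nwt = 234.6 kip; (ii) 0.85 R_nwl + 1.5 R_nwt = 227.9 kip.
R_n = max = 234.6 kip [governs: (i)]; φR_n = 176 kip.

φR_n ≈ 176 kip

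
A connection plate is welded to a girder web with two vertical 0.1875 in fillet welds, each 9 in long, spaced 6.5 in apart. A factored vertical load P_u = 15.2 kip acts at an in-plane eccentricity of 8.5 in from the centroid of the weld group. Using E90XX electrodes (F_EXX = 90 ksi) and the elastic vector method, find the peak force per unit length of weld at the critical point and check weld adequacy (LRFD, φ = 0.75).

f_max ≈ 2.88 kip/in; adequate

Total weld length L_w = 18 in. Treat welds as unit-width lines.
Polar moment about centroid: J = 2[d³/12 + d(b/2)²] = 2[9³/12 + 9×3.25²] = 311.6 in³.
Direct shear f_v = P/L_w = 15.2 / 18 = 0.8444 kip/in (vertical).
Torsion M = P·e = 15.2 × 8.5 = 129.2 kip·in.
Critical point at (x, y) = (3.25, 4.5) from centroid. f_tx = M·y/J = 1.866 kip/in; f_ty = M·x/J = 1.347 kip/in.
Resultant f_max = √[f_tx² + (f_v + f_ty)²] = √[1.866² + (0.8444 + 1.347)²] = 2.878 kip/in.
Capacity per unit length: φr_n = 0.75 × 0.6 × 90 × (0.707 × 0.1875) = 5.369 kip/in.
2.878 ≤ 5.369 → adequate.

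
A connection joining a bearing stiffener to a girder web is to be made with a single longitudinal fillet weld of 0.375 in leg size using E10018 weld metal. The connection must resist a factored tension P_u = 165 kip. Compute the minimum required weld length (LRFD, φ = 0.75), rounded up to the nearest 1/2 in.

L = 14 in

E100XX → F_EXX = 100 ksi.
Throat t_e = 0.707 × 0.375 = 0.2651 in.
φr_n = 0.75 × 0.6 × 100 × 0.2651 = 11.93 kip/in.
L_req = P_u / φr_n = 165 / 11.93 = 13.83 in total.
Round up → use L = 14 in.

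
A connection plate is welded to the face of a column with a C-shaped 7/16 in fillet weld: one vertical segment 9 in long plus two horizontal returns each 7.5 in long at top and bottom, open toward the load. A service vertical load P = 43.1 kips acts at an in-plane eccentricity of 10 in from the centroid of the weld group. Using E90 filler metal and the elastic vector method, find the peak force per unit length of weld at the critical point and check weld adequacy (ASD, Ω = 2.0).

E90XX → F_EXX = 90 ksi.
Total weld length L_w = 24 in. Treat welds as unit-width lines.
Centroid: x̄ = 2×7.5×3.75 / 24 = 2.344 in from the vertical weld.
Polar moment about centroid: J = I_x + I_y = [9³/12 + 2×7.5×4.5²] + [9×2.344² + 2(7.5³/12 + 7.5×1.406²)] = 513.9 in³.
Direct shear f_v = P/L_w = 43.1 / 24 = 1.796 kip/in (vertical).
Torsion M = P·e = 43.1 × 10 = 431 kip·in.
Critical point at (x, y) = (5.156, 4.5) from centroid. f_tx = M·y/J = 3.774 kip/in; f_ty = M·x/J = 4.324 kip/in.
Resultant f_max = √[f_tx² + (f_v + f_ty)²] = √[3.774² + (1.796 + 4.324)²] = 7.19 kip/in.
Capacity per unit length: r_n/Ω = (1/2.0) × 0.6 × 90 × (0.707 × 0.4375) = 8.351 kip/in.
7.19 ≤ 8.351 → adequate.

f_max ≈ 7.19 kip/in; adequate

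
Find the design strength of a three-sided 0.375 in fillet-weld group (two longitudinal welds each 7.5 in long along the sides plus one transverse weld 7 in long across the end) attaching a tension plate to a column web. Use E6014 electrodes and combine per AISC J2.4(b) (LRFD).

E60XX → F_EXX = 60 ksi.
t_e = 0.707 × 0.375 = 0.2651 in.
R_nwl = 0.6 × 60 × 0.2651 × 15 = 143.2 kip (longitudinal, 2 welds).
R_nwt = 0.6 × 60 × 0.2651 × 7 = 66.81 kip (transverse, base value).
(i) R_nwl + R_nwt = 210 kip; (ii) 0.85 R_nwl + 1.5 R_nwt = 221.9 kip.
R_n = max = 221.9 kip [governs: (ii)]; φR_n = 166.4 kip.

φR_n ≈ 166 kip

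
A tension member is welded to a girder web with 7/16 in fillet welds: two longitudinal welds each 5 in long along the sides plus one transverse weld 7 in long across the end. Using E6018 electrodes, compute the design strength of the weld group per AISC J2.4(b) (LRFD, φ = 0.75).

E60XX → F_EXX = 60 ksi.
t_e = 0.707 × 0.4375 = 0.3093 in.
R_nwl = 0.6 × 60 × 0.3093 × 10 = 111.4 kips (longitudinal, 2 welds).
R_nwt = 0.6 × 60 × 0.3093 × 7 = 77.95 kips (transverse, base value).
(i) R_nwl + R_nwt = 189.3 kips; (ii) 0.85 R_nwl + 1.5 R_nwt = 211.6 kips.
R_n = max = 211.6 kips [governs: (ii)]; φR_n = 158.7 kips.

φR_n ≈ 159 kips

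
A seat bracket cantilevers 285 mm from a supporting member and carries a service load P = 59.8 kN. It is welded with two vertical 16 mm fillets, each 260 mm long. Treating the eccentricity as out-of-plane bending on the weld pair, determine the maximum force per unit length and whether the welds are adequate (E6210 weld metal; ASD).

E62XX → F_EXX = 620 MPa.
L_w = 2 × 260 = 520 mm; section modulus (unit throat) S = 2 × L²/6 = 22530 mm².
Direct shear f_v = P/L_w = 59.8×10³/520 = 115 N/mm.
Moment M = P × e = 59.8×10³ × 285 = 17043000 N·mm; bending f_b = M/S = 756.3 N/mm.
f_max = √(f_v² + f_b²) = √(115² + 756.3²) = 765 N/mm.
r_n/Ω = (1/2.0) × 0.6 × 620 × (0.707 × 16) = 2104 N/mm → adequate.

f_max ≈ 765 N/mm; adequate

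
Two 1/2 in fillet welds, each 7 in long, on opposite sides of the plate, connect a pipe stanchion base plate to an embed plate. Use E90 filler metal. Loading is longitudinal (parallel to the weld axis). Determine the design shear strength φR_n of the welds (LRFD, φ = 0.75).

φR_n ≈ 200 kip

E90XX → F_EXX = 90 ksi.
Effective throat t_e = 0.707 × 0.5 = 0.3535 in.
Total length L = 14 in; A_we = 0.3535 × 14 = 4.949 in².
F_nw = 0.6 F_EXX = 0.6 × 90 = 54 ksi.
φR_n = 0.75 × 54 × 4.949 = 200.4 kip.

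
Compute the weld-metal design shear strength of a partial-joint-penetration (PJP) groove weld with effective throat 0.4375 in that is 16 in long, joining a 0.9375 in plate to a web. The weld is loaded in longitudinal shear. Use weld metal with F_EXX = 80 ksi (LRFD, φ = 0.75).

φR_n ≈ 252 kip

Effective throat (given) t_e = 0.4375 in.
A_we = 0.4375 × 16 = 7 in².
F_nw = 0.6 F_EXX = 48 ksi.
φR_n = 0.75 × 48 × 7 = 252 kip.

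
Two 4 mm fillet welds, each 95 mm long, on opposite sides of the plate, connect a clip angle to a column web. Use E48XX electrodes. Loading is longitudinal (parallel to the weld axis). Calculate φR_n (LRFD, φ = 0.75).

E48XX → F_EXX = 480 MPa.
Effective throat t_e = 0.707 × 4 = 2.828 mm.
Total length L = 190 mm; A_we = 2.828 × 190 = 537.3 mm².
F_nw = 0.6 F_EXX = 0.6 × 480 = 288 MPa.
φR_n = 0.75 × 288 × 537.3 × 10⁻³ = 116.1 kN.

φR_n ≈ 116 kN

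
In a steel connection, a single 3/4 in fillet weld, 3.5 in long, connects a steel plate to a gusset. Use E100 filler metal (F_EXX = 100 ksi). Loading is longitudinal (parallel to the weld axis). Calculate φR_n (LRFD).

Effective throat t_e = 0.707 × 0.75 = 0.5302 in.
Total length L = 3.5 in; A_we = 0.5302 × 3.5 = 1.856 in².
F_nw = 0.6 F_EXX = 0.6 × 100 = 60 ksi.
φR_n = 0.75 × 60 × 1.856 = 83.51 kip.

φR_n ≈ 83.5 kip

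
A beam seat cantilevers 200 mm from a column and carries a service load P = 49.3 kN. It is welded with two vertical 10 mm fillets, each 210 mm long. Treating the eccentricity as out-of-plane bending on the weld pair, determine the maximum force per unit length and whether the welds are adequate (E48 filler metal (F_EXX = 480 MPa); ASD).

f_max ≈ 681 N/mm; adequate

L_w = 2 × 210 = 420 mm; section modulus (unit throat) S = 2 × L²/6 = 14700 mm².
Direct shear f_v = P/L_w = 49.3×10³/420 = 117.4 N/mm.
Moment M = P × e = 49.3×10³ × 200 = 9860000 N·mm; bending f_b = M/S = 670.7 N/mm.
f_max = √(f_v² + f_b²) = √(117.4² + 670.7²) = 680.9 N/mm.
r_n/Ω = (1/2.0) × 0.6 × 480 × (0.707 × 10) = 1018 N/mm → adequate.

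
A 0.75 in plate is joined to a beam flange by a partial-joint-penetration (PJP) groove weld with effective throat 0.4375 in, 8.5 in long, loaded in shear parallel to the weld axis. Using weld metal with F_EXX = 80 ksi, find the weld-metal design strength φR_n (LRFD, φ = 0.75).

φR_n ≈ 134 kips

Effective throat (given) t_e = 0.4375 in.
A_we = 0.4375 × 8.5 = 3.719 in².
F_nw = 0.6 F_EXX = 48 ksi.
φR_n = 0.75 × 48 × 3.719 = 133.9 kips.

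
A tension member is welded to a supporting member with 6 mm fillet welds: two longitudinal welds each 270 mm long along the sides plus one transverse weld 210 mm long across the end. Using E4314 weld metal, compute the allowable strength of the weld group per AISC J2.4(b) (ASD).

R_n/Ω ≈ 424 kN

E43XX → F_EXX = 430 MPa.
t_e = 0.707 × 6 = 4.242 mm.
R_nwl = 0.6 × 430 × 4.242 × 540 × 10⁻³ = 591 kN (longitudinal, 2 welds).
R_nwt = 0.6 × 430 × 4.242 × 210 × 10⁻³ = 229.8 kN (transverse, base value).
(i) R_nwl + R_nwt = 820.8 kN; (ii) 0.85 R_nwl + 1.5 R_nwt = 847.1 kN.
R_n = max = 847.1 kN [governs: (ii)]; R_n/Ω = 423.5 kN.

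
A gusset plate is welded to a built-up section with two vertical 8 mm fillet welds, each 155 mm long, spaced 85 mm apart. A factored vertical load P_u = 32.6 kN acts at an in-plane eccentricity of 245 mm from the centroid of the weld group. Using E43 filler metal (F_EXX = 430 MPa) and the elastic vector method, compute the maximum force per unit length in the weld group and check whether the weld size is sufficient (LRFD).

f_max ≈ 655 N/mm; adequate

Total weld length L_w = 310 mm. Treat welds as unit-width lines.
Polar moment about centroid: J = 2[d³/12 + d(b/2)²] = 2[155³/12 + 155×42.5²] = 1181000 mm³.
Direct shear f_v = P/L_w = 32.6×10³ / 310 = 105.2 N/mm (vertical).
Torsion M = P·e = 32.6×10³ × 245 = 7987000 N·mm.
Critical point at (x, y) = (42.5, 77.5) from centroid. f_tx = M·y/J = 524.3 N/mm; f_ty = M·x/J = 287.5 N/mm.
Resultant f_max = √[f_tx² + (f_v + f_ty)²] = √[524.3² + (105.2 + 287.5)²] = 655.1 N/mm.
Capacity per unit length: φr_n = 0.75 × 0.6 × 430 × (0.707 × 8) = 1094 N/mm.
655.1 ≤ 1094 → adequate.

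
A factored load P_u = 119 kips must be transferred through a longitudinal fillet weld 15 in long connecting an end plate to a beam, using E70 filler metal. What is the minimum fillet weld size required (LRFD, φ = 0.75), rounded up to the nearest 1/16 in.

w = 3/8 in

E70XX → F_EXX = 70 ksi.
Total weld length L = 15 in.
Required throat t_e = P_u / (φ × 0.6 F_EXX × L) = 119 / (0.75 × 0.6 × 70 × 15) = 0.2519 in.
Required leg w = t_e / 0.707 = 0.3562 in → use 3/8 in.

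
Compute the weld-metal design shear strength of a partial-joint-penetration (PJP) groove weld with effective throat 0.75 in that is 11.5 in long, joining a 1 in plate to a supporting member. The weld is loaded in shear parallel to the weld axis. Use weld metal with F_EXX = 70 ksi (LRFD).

Effective throat (given) t_e = 0.75 in.
A_we = 0.75 × 11.5 = 8.625 in².
F_nw = 0.6 F_EXX = 42 ksi.
φR_n = 0.75 × 42 × 8.625 = 271.7 kips.

φR_n ≈ 272 kips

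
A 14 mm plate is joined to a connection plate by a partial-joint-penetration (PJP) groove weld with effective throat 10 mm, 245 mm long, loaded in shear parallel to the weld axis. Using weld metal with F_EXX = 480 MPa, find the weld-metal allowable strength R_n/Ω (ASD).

R_n/Ω ≈ 353 kN

Effective throat (given) t_e = 10 mm.
A_we = 10 × 245 = 2450 mm².
F_nw = 0.6 F_EXX = 288 MPa.
R_n/Ω = (288 × 2450) / 2.0 × 10⁻³ = 352.8 kN.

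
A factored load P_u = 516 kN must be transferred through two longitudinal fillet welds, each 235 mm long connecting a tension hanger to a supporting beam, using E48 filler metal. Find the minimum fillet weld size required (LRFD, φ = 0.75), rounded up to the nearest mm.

w = 8 mm

E48XX → F_EXX = 480 MPa.
Total weld length L = 470 mm.
Required throat t_e = P_u / (φ × 0.6 F_EXX × L) = 516 / (0.75 × 0.6 × 480 × 470 × 10⁻³) = 5.083 mm.
Required leg w = t_e / 0.707 = 7.189 mm → use 8 mm.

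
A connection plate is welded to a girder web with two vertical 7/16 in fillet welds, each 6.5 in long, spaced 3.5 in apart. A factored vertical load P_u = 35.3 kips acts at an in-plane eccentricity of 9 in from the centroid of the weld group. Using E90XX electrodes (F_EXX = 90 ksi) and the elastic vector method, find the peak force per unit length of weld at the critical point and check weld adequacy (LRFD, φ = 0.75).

f_max ≈ 15.2 kip/in; NOT adequate

Total weld length L_w = 13 in. Treat welds as unit-width lines.
Polar moment about centroid: J = 2[d³/12 + d(b/2)²] = 2[6.5³/12 + 6.5×1.75²] = 85.58 in³.
Direct shear f_v = P/L_w = 35.3 / 13 = 2.715 kip/in (vertical).
Torsion M = P·e = 35.3 × 9 = 317.7 kip·in.
Critical point at (x, y) = (1.75, 3.25) from centroid. f_tx = M·y/J = 12.06 kip/in; f_ty = M·x/J = 6.496 kip/in.
Resultant f_max = √[f_tx² + (f_v + f_ty)²] = √[12.06² + (2.715 + 6.496)²] = 15.18 kip/in.
Capacity per unit length: φr_n = 0.75 × 0.6 × 90 × (0.707 × 0.4375) = 12.53 kip/in.
15.18 > 12.53 → NOT adequate.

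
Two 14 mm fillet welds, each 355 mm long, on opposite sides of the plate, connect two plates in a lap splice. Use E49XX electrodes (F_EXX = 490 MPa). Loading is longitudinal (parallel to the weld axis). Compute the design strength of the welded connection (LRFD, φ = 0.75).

φR_n ≈ 1550 kN

Effective throat t_e = 0.707 × 14 = 9.898 mm.
Total length L = 710 mm; A_we = 9.898 × 710 = 7028 mm².
F_nw = 0.6 F_EXX = 0.6 × 490 = 294 MPa.
φR_n = 0.75 × 294 × 7028 × 10⁻³ = 1550 kN.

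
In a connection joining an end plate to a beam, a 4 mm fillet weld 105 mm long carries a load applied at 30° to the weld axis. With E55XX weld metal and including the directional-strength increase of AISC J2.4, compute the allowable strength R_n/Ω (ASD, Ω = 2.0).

E55XX → F_EXX = 550 MPa.
t_e = 0.707 × 4 = 2.828 mm; A_we = 2.828 × 105 = 296.9 mm².
Directional factor: 1.0 + 0.5 sin^1.5(30°) = 1.177.
F_nw = 0.6 × 550 × 1.177 = 388.3 MPa.
R_n/Ω = (388.3 × 296.9) / 2.0 × 10⁻³ = 57.66 kN.

R_n/Ω ≈ 57.7 kN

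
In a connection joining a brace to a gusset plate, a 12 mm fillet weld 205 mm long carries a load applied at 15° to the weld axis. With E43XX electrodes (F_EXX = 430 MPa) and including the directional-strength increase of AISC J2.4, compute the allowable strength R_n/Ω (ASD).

t_e = 0.707 × 12 = 8.484 mm; A_we = 8.484 × 205 = 1739 mm².
Directional factor: 1.0 + 0.5 sin^1.5(15°) = 1.066.
F_nw = 0.6 × 430 × 1.066 = 275 MPa.
R_n/Ω = (275 × 1739) / 2.0 × 10⁻³ = 239.1 kN.

R_n/Ω ≈ 239 kN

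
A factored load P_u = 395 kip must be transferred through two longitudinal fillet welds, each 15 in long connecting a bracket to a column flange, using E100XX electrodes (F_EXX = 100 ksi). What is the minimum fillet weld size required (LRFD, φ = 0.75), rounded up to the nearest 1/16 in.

Total weld length L = 30 in.
Required throat t_e = P_u / (φ × 0.6 F_EXX × L) = 395 / (0.75 × 0.6 × 100 × 30) = 0.2926 in.
Required leg w = t_e / 0.707 = 0.4139 in → use 7/16 in.

w = 7/16 in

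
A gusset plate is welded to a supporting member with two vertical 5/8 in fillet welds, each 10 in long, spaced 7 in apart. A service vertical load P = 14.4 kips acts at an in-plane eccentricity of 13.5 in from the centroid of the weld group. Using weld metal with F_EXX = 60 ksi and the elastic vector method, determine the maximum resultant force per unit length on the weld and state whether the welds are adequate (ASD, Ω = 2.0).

f_max ≈ 3.35 kip/in; adequate

Total weld length L_w = 20 in. Treat welds as unit-width lines.
Polar moment about centroid: J = 2[d³/12 + d(b/2)²] = 2[10³/12 + 10×3.5²] = 411.7 in³.
Direct shear f_v = P/L_w = 14.4 / 20 = 0.72 kip/in (vertical).
Torsion M = P·e = 14.4 × 13.5 = 194.4 kip·in.
Critical point at (x, y) = (3.5, 5) from centroid. f_tx = M·y/J = 2.361 kip/in; f_ty = M·x/J = 1.653 kip/in.
Resultant f_max = √[f_tx² + (f_v + f_ty)²] = √[2.361² + (0.72 + 1.653)²] = 3.347 kip/in.
Capacity per unit length: r_n/Ω = (1/2.0) × 0.6 × 60 × (0.707 × 0.625) = 7.954 kip/in.
3.347 ≤ 7.954 → adequate.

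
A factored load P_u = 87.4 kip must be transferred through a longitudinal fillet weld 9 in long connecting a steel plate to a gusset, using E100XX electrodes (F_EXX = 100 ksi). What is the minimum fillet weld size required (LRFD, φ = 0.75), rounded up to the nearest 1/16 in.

w = 5/16 in

Total weld length L = 9 in.
Required throat t_e = P_u / (φ × 0.6 F_EXX × L) = 87.4 / (0.75 × 0.6 × 100 × 9) = 0.2158 in.
Required leg w = t_e / 0.707 = 0.3052 in → use 5/16 in.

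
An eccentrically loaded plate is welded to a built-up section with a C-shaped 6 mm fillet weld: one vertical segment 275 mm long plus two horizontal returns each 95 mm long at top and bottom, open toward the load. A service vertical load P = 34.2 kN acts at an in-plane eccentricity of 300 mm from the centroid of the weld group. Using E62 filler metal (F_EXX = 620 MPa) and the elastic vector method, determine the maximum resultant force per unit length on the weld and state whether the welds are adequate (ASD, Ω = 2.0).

Total weld length L_w = 465 mm. Treat welds as unit-width lines.
Centroid: x̄ = 2×95×47.5 / 465 = 19.41 mm from the vertical weld.
Polar moment about centroid: J = I_x + I_y = [275³/12 + 2×95×137.5²] + [275×19.41² + 2(95³/12 + 95×28.09²)] = 5722000 mm³.
Direct shear f_v = P/L_w = 34.2×10³ / 465 = 73.55 N/mm (vertical).
Torsion M = P·e = 34.2×10³ × 300 = 10260000 N·mm.
Critical point at (x, y) = (75.59, 137.5) from centroid. f_tx = M·y/J = 246.6 N/mm; f_ty = M·x/J = 135.5 N/mm.
Resultant f_max = √[f_tx² + (f_v + f_ty)²] = √[246.6² + (73.55 + 135.5)²] = 323.3 N/mm.
Capacity per unit length: r_n/Ω = (1/2.0) × 0.6 × 620 × (0.707 × 6) = 789 N/mm.
323.3 ≤ 789 → adequate.

f_max ≈ 323 N/mm; adequate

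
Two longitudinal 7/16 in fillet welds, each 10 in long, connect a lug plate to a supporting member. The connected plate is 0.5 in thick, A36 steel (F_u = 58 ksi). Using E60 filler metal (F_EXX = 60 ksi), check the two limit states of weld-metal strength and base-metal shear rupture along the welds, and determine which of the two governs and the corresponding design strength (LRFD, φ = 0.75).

t_e = 0.707 × 0.4375 = 0.3093 in; L = 20 in.
Weld metal: φR_n = 0.75 × 0.6 × 60 × 0.3093 × 20 = 167 kips.
Base metal (shear rupture): φR_n = 0.75 × 0.6 × 58 × 0.5 × 20 = 261 kips.
Governing: weld metal.

φR_n ≈ 167 kips (weld metal governs)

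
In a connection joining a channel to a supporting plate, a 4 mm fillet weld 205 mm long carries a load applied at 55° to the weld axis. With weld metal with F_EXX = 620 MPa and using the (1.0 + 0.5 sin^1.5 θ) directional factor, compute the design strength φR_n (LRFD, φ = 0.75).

φR_n ≈ 222 kN

t_e = 0.707 × 4 = 2.828 mm; A_we = 2.828 × 205 = 579.7 mm².
Directional factor: 1.0 + 0.5 sin^1.5(55°) = 1.371.
F_nw = 0.6 × 620 × 1.371 = 509.9 MPa.
φR_n = 0.75 × 509.9 × 579.7 × 10⁻³ = 221.7 kN.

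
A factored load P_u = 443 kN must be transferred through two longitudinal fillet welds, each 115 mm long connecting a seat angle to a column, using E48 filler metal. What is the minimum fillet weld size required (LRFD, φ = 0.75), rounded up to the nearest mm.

w = 13 mm

E48XX → F_EXX = 480 MPa.
Total weld length L = 230 mm.
Required throat t_e = P_u / (φ × 0.6 F_EXX × L) = 443 / (0.75 × 0.6 × 480 × 230 × 10⁻³) = 8.917 mm.
Required leg w = t_e / 0.707 = 12.61 mm → use 13 mm.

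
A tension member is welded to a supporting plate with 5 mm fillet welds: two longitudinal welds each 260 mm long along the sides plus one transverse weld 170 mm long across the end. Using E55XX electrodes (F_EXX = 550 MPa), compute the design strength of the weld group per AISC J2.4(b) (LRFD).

t_e = 0.707 × 5 = 3.535 mm.
R_nwl = 0.6 × 550 × 3.535 × 520 × 10⁻³ = 606.6 kN (longitudinal, 2 welds).
R_nwt = 0.6 × 550 × 3.535 × 170 × 10⁻³ = 198.3 kN (transverse, base value).
(i) R_nwl + R_nwt = 804.9 kN; (ii) 0.85 R_nwl + 1.5 R_nwt = 813.1 kN.
R_n = max = 813.1 kN [governs: (ii)]; φR_n = 609.8 kN.

φR_n ≈ 610 kN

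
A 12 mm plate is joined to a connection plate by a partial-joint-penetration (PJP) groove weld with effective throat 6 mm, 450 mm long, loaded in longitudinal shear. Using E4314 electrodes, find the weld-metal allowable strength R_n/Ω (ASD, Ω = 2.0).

R_n/Ω ≈ 348 kN

E43XX → F_EXX = 430 MPa.
Effective throat (given) t_e = 6 mm.
A_we = 6 × 450 = 2700 mm².
F_nw = 0.6 F_EXX = 258 MPa.
R_n/Ω = (258 × 2700) / 2.0 × 10⁻³ = 348.3 kN.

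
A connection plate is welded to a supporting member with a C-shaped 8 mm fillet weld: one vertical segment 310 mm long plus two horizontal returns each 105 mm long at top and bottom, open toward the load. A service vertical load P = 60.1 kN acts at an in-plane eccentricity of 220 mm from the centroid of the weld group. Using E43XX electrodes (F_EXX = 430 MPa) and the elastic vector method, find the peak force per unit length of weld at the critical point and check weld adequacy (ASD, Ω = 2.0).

f_max ≈ 359 N/mm; adequate

Total weld length L_w = 520 mm. Treat welds as unit-width lines.
Centroid: x̄ = 2×105×52.5 / 520 = 21.2 mm from the vertical weld.
Polar moment about centroid: J = I_x + I_y = [310³/12 + 2×105×155²] + [310×21.2² + 2(105³/12 + 105×31.3²)] = 8066000 mm³.
Direct shear f_v = P/L_w = 60.1×10³ / 520 = 115.6 N/mm (vertical).
Torsion M = P·e = 60.1×10³ × 220 = 13222000 N·mm.
Critical point at (x, y) = (83.8, 155) from centroid. f_tx = M·y/J = 254.1 N/mm; f_ty = M·x/J = 137.4 N/mm.
Resultant f_max = √[f_tx² + (f_v + f_ty)²] = √[254.1² + (115.6 + 137.4)²] = 358.5 N/mm.
Capacity per unit length: r_n/Ω = (1/2.0) × 0.6 × 430 × (0.707 × 8) = 729.6 N/mm.
358.5 ≤ 729.6 → adequate.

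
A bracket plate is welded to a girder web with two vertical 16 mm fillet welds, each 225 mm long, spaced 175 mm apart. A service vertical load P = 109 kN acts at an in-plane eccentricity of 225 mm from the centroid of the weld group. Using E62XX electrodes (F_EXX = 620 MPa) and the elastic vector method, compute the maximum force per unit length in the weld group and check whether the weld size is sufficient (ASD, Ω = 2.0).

f_max ≈ 825 N/mm; adequate

Total weld length L_w = 450 mm. Treat welds as unit-width lines.
Polar moment about centroid: J = 2[d³/12 + d(b/2)²] = 2[225³/12 + 225×87.5²] = 5344000 mm³.
Direct shear f_v = P/L_w = 109×10³ / 450 = 242.2 N/mm (vertical).
Torsion M = P·e = 109×10³ × 225 = 24525000 N·mm.
Critical point at (x, y) = (87.5, 112.5) from centroid. f_tx = M·y/J = 516.3 N/mm; f_ty = M·x/J = 401.6 N/mm.
Resultant f_max = √[f_tx² + (f_v + f_ty)²] = √[516.3² + (242.2 + 401.6)²] = 825.3 N/mm.
Capacity per unit length: r_n/Ω = (1/2.0) × 0.6 × 620 × (0.707 × 16) = 2104 N/mm.
825.3 ≤ 2104 → adequate.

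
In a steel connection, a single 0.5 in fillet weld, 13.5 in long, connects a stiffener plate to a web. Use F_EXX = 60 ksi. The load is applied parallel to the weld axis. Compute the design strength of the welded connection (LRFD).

Effective throat t_e = 0.707 × 0.5 = 0.3535 in.
Total length L = 13.5 in; A_we = 0.3535 × 13.5 = 4.772 in².
F_nw = 0.6 F_EXX = 0.6 × 60 = 36 ksi.
φR_n = 0.75 × 36 × 4.772 = 128.9 kip.

φR_n ≈ 129 kip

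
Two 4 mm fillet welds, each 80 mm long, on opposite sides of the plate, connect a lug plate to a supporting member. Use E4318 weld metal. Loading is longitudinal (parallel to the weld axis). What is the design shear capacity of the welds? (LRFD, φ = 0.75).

E43XX → F_EXX = 430 MPa.
Effective throat t_e = 0.707 × 4 = 2.828 mm.
Total length L = 160 mm; A_we = 2.828 × 160 = 452.5 mm².
F_nw = 0.6 F_EXX = 0.6 × 430 = 258 MPa.
φR_n = 0.75 × 258 × 452.5 × 10⁻³ = 87.55 kN.

φR_n ≈ 87.6 kN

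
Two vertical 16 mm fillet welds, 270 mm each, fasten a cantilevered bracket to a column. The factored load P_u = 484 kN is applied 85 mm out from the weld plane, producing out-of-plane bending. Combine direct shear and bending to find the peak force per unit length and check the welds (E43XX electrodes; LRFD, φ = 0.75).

f_max ≈ 1920 N/mm; adequate

E43XX → F_EXX = 430 MPa.
L_w = 2 × 270 = 540 mm; section modulus (unit throat) S = 2 × L²/6 = 24300 mm².
Direct shear f_v = P/L_w = 484×10³/540 = 896.3 N/mm.
Moment M = P × e = 484×10³ × 85 = 41140000 N·mm; bending f_b = M/S = 1693 N/mm.
f_max = √(f_v² + f_b²) = √(896.3² + 1693²) = 1916 N/mm.
φr_n = 0.75 × 0.6 × 430 × (0.707 × 16) = 2189 N/mm → adequate.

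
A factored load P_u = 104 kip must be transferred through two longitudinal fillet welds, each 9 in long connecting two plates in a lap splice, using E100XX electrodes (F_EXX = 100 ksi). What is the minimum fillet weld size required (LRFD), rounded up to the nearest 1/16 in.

Total weld length L = 18 in.
Required throat t_e = P_u / (φ × 0.6 F_EXX × L) = 104 / (0.75 × 0.6 × 100 × 18) = 0.1284 in.
Required leg w = t_e / 0.707 = 0.1816 in → use 3/16 in.

w = 3/16 in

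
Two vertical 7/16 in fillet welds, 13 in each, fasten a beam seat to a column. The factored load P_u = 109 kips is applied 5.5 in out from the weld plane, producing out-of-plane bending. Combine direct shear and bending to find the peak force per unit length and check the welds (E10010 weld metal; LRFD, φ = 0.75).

f_max ≈ 11.4 kip/in; adequate

E100XX → F_EXX = 100 ksi.
L_w = 2 × 13 = 26 in; section modulus (unit throat) S = 2 × L²/6 = 56.33 in².
Direct shear f_v = P/L_w = 109/26 = 4.192 kip/in.
Moment M = P × e = 109 × 5.5 = 599.5 kip·in; bending f_b = M/S = 10.64 kip/in.
f_max = √(f_v² + f_b²) = √(4.192² + 10.64²) = 11.44 kip/in.
φr_n = 0.75 × 0.6 × 100 × (0.707 × 0.4375) = 13.92 kip/in → adequate.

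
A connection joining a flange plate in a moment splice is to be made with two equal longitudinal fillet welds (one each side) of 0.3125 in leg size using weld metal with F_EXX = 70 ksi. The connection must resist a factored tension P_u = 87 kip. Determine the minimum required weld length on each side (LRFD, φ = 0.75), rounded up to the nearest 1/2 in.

Throat t_e = 0.707 × 0.3125 = 0.2209 in.
φr_n = 0.75 × 0.6 × 70 × 0.2209 = 6.96 kip/in.
L_req = P_u / φr_n = 87 / 6.96 = 12.5 in total.
Per side: 12.5 / 2 = 6.25 in.
Round up → use L = 6.5 in on each side.

L = 6.5 in on each side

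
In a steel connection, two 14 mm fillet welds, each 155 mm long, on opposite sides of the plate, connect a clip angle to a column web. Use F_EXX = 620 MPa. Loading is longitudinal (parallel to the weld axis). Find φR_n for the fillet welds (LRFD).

φR_n ≈ 856 kN

Effective throat t_e = 0.707 × 14 = 9.898 mm.
Total length L = 310 mm; A_we = 9.898 × 310 = 3068 mm².
F_nw = 0.6 F_EXX = 0.6 × 620 = 372 MPa.
φR_n = 0.75 × 372 × 3068 × 10⁻³ = 856.1 kN.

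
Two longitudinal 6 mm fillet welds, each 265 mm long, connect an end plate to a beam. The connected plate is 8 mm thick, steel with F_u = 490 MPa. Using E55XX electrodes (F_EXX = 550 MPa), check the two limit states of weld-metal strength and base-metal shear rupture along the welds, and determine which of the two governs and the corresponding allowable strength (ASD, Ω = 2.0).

R_n/Ω ≈ 371 kN (weld metal governs)

t_e = 0.707 × 6 = 4.242 mm; L = 530 mm.
Weld metal: R_n/Ω = (1/2.0) × 0.6 × 550 × 4.242 × 530 × 10⁻³ = 371 kN.
Base metal (shear rupture): R_n/Ω = (1/2.0) × 0.6 × 490 × 8 × 530 × 10⁻³ = 623.3 kN.
Governing: weld metal.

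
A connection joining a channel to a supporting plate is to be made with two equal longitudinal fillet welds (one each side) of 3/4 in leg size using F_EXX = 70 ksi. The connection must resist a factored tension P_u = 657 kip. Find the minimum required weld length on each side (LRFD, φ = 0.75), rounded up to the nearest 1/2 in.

Throat t_e = 0.707 × 0.75 = 0.5302 in.
φr_n = 0.75 × 0.6 × 70 × 0.5302 = 16.7 kip/in.
L_req = P_u / φr_n = 657 / 16.7 = 39.33 in total.
Per side: 39.33 / 2 = 19.67 in.
Round up → use L = 20 in on each side.

L = 20 in on each side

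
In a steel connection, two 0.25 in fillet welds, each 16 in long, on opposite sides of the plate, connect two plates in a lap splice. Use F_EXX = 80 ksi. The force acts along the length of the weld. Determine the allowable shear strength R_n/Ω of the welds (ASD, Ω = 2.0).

R_n/Ω ≈ 136 kip

Effective throat t_e = 0.707 × 0.25 = 0.1767 in.
Total length L = 32 in; A_we = 0.1767 × 32 = 5.656 in².
F_nw = 0.6 F_EXX = 0.6 × 80 = 48 ksi.
R_n = 48 × 5.656 = 271.5 kip; R_n/Ω = 271.5/2.0 = 135.7 kip.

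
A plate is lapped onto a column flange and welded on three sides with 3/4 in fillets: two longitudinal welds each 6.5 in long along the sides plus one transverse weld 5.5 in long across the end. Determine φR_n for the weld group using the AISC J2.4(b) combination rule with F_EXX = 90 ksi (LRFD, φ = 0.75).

φR_n ≈ 414 kip

t_e = 0.707 × 0.75 = 0.5302 in.
R_nwl = 0.6 × 90 × 0.5302 × 13 = 372.2 kip (longitudinal, 2 welds).
R_nwt = 0.6 × 90 × 0.5302 × 5.5 = 157.5 kip (transverse, base value).
(i) R_nwl + R_nwt = 529.7 kip; (ii) 0.85 R_nwl + 1.5 R_nwt = 552.6 kip.
R_n = max = 552.6 kip [governs: (ii)]; φR_n = 414.5 kip.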